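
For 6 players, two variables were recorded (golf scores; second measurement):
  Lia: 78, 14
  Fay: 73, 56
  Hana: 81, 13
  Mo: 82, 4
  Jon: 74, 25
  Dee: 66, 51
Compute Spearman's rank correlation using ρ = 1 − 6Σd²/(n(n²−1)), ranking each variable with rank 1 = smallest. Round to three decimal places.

-0.943

Ranks of variable 1: 4, 2, 5, 6, 3, 1
Ranks of variable 2: 3, 6, 2, 1, 4, 5
d = r₁ − r₂: 1, -4, 3, 5, -1, -4
d²: 1, 16, 9, 25, 1, 16; Σd² = 68
ρ = 1 − 6·68/(6·35) = 1 − 408/210 = -0.943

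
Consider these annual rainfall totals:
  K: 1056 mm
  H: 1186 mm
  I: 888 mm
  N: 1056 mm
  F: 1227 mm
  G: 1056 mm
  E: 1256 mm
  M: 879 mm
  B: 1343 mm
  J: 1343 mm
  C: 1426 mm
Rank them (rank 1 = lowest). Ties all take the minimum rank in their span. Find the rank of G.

Sorted (ascending): 879, 888, 1056, 1056, 1056, 1186, 1227, 1256, 1343, 1343, 1426
The 3 values of 1056 occupy positions 3–5 → each gets rank 3.
The 2 values of 1343 occupy positions 9–10 → each gets rank 9.
G has value 1056 mm → rank 3.

3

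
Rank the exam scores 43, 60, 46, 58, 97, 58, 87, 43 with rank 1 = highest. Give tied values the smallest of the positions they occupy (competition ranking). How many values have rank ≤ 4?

Sorted (descending): 97, 87, 60, 58, 58, 46, 43, 43
The 2 values of 58 occupy positions 4–5 → each gets rank 4.
The 2 values of 43 occupy positions 7–8 → each gets rank 7.
Ranks ≤ 4: {1, 2, 3, 4, 4} → 5 values.

5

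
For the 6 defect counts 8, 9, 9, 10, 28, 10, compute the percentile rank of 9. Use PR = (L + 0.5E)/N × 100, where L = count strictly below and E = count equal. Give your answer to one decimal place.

33.3

N = 6.
Strictly below 9: 1. Equal to 9: 2.
PR = (1 + 0.5·2)/6 × 100 = 33.3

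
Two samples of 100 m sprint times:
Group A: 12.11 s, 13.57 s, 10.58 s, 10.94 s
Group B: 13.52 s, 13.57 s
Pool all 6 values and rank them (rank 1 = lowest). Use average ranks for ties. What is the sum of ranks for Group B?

Sorted (ascending): 10.58, 10.94, 12.11, 13.52, 13.57, 13.57
The 2 values of 13.57 occupy positions 5–6 → average rank (5+6)/2 = 5.5.
Group B values → pooled ranks: 13.52→4, 13.57→5.5
Rank sum = 4 + 5.5 = 9.5

9.5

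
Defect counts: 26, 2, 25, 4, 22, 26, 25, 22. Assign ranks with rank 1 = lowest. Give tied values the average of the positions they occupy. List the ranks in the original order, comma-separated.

Sorted (ascending): 2, 4, 22, 22, 25, 25, 26, 26
The 2 values of 22 occupy positions 3–4 → average rank (3+4)/2 = 3.5.
The 2 values of 25 occupy positions 5–6 → average rank (5+6)/2 = 5.5.
The 2 values of 26 occupy positions 7–8 → average rank (7+8)/2 = 7.5.

7.5, 1, 5.5, 2, 3.5, 7.5, 5.5, 3.5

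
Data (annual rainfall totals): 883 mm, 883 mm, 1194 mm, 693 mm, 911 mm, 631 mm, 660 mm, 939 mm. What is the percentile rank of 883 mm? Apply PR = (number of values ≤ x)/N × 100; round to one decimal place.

62.5

N = 8.
Strictly below 883: 3. Equal to 883: 2.
PR = 5/8 × 100 = 62.5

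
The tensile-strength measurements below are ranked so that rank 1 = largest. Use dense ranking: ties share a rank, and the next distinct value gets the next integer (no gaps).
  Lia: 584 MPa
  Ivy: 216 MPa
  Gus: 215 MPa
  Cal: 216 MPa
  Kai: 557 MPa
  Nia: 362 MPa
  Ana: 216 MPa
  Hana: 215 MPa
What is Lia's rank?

Sorted (descending): 584, 557, 362, 216, 216, 216, 215, 215
The 3 values of 216 share dense rank 4.
The 2 values of 215 share dense rank 5.
Remaining distinct values take the next consecutive integers.
Lia has value 584 MPa → rank 1.

1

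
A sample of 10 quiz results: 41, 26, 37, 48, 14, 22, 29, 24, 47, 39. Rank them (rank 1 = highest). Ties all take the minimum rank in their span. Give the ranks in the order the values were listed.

Sorted (descending): 48, 47, 41, 39, 37, 29, 26, 24, 22, 14
No ties — each value takes its position as its rank.

3, 7, 5, 1, 10, 9, 6, 8, 2, 4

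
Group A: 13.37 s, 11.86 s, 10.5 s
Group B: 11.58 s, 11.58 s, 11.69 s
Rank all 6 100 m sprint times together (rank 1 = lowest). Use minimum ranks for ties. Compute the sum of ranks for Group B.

Sorted (ascending): 10.5, 11.58, 11.58, 11.69, 11.86, 13.37
The 2 values of 11.58 occupy positions 2–3 → each gets rank 2.
Group B values → pooled ranks: 11.58→2, 11.58→2, 11.69→4
Rank sum = 2 + 2 + 4 = 8

8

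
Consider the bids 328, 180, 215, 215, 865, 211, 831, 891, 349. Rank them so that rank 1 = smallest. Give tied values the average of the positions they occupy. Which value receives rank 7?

831

Sorted (ascending): 180, 211, 215, 215, 328, 349, 831, 865, 891
The 2 values of 215 occupy positions 3–4 → average rank (3+4)/2 = 3.5.
Rank 7 → value 831.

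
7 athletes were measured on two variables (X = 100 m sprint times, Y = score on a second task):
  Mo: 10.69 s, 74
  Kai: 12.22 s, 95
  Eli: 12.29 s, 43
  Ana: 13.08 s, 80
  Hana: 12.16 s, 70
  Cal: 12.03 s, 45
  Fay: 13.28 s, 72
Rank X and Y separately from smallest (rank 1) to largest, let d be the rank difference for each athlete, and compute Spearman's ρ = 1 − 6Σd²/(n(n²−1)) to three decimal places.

0.107

Ranks of variable 1: 1, 4, 5, 6, 3, 2, 7
Ranks of variable 2: 5, 7, 1, 6, 3, 2, 4
d = r₁ − r₂: -4, -3, 4, 0, 0, 0, 3
d²: 16, 9, 16, 0, 0, 0, 9; Σd² = 50
ρ = 1 − 6·50/(7·48) = 1 − 300/336 = 0.107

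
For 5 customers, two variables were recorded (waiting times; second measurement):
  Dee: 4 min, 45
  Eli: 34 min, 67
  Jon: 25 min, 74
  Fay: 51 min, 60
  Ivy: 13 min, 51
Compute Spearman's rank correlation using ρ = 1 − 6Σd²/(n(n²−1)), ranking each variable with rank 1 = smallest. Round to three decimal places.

0.600

Ranks of variable 1: 1, 4, 3, 5, 2
Ranks of variable 2: 1, 4, 5, 3, 2
d = r₁ − r₂: 0, 0, -2, 2, 0
d²: 0, 0, 4, 4, 0; Σd² = 8
ρ = 1 − 6·8/(5·24) = 1 − 48/120 = 0.600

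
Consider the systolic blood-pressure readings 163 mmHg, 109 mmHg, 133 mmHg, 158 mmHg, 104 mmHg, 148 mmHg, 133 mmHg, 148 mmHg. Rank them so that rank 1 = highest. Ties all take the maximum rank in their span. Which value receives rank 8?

Sorted (descending): 163, 158, 148, 148, 133, 133, 109, 104
The 2 values of 148 occupy positions 3–4 → each gets rank 4.
The 2 values of 133 occupy positions 5–6 → each gets rank 6.
Rank 8 → value 104.

104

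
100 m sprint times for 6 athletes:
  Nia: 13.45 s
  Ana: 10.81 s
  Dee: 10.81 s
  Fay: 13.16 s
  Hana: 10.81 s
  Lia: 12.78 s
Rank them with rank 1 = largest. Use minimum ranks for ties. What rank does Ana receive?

Sorted (descending): 13.45, 13.16, 12.78, 10.81, 10.81, 10.81
The 3 values of 10.81 occupy positions 4–6 → each gets rank 4.
Ana has value 10.81 s → rank 4.

4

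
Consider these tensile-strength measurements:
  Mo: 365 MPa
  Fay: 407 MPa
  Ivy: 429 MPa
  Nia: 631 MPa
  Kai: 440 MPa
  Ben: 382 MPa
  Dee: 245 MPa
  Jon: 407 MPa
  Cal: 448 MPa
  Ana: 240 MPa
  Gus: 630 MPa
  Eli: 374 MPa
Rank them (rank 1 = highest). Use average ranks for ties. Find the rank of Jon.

Sorted (descending): 631, 630, 448, 440, 429, 407, 407, 382, 374, 365, 245, 240
The 2 values of 407 occupy positions 6–7 → average rank (6+7)/2 = 6.5.
Jon has value 407 MPa → rank 6.5.

6.5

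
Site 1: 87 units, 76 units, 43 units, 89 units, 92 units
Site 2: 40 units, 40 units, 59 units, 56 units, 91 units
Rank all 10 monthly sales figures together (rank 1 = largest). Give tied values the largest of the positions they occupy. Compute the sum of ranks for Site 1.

21

Sorted (descending): 92, 91, 89, 87, 76, 59, 56, 43, 40, 40
The 2 values of 40 occupy positions 9–10 → each gets rank 10.
Site 1 values → pooled ranks: 87→4, 76→5, 43→8, 89→3, 92→1
Rank sum = 4 + 5 + 8 + 3 + 1 = 21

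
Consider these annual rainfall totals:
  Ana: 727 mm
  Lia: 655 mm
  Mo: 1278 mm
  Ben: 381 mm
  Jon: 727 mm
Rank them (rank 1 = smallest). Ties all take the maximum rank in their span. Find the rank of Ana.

4

Sorted (ascending): 381, 655, 727, 727, 1278
The 2 values of 727 occupy positions 3–4 → each gets rank 4.
Ana has value 727 mm → rank 4.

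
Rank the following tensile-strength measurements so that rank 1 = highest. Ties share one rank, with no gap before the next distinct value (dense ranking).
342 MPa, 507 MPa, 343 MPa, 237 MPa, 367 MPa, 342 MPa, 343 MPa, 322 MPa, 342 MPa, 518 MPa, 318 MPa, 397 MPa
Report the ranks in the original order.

Sorted (descending): 518, 507, 397, 367, 343, 343, 342, 342, 342, 322, 318, 237
The 2 values of 343 share dense rank 5.
The 3 values of 342 share dense rank 6.
Remaining distinct values take the next consecutive integers.

6, 2, 5, 9, 4, 6, 5, 7, 6, 1, 8, 3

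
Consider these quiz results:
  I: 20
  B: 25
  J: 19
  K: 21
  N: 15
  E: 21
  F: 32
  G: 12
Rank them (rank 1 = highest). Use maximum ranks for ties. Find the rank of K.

4

Sorted (descending): 32, 25, 21, 21, 20, 19, 15, 12
The 2 values of 21 occupy positions 3–4 → each gets rank 4.
K has value 21 → rank 4.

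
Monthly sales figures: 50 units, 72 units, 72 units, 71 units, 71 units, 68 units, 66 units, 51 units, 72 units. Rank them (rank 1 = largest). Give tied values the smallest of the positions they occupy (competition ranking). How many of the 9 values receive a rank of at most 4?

Sorted (descending): 72, 72, 72, 71, 71, 68, 66, 51, 50
The 3 values of 72 occupy positions 1–3 → each gets rank 1.
The 2 values of 71 occupy positions 4–5 → each gets rank 4.
Ranks ≤ 4: {1, 1, 1, 4, 4} → 5 values.

5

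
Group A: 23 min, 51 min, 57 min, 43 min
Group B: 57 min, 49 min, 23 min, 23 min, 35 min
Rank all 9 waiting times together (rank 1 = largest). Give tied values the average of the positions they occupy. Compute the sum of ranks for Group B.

27.5

Sorted (descending): 57, 57, 51, 49, 43, 35, 23, 23, 23
The 2 values of 57 occupy positions 1–2 → average rank (1+2)/2 = 1.5.
The 3 values of 23 occupy positions 7–9 → average rank 8.
Group B values → pooled ranks: 57→1.5, 49→4, 23→8, 23→8, 35→6
Rank sum = 1.5 + 4 + 8 + 8 + 6 = 27.5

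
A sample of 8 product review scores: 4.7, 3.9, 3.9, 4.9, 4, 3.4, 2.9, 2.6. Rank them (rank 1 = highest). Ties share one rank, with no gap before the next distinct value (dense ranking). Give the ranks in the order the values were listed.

2, 4, 4, 1, 3, 5, 6, 7

Sorted (descending): 4.9, 4.7, 4, 3.9, 3.9, 3.4, 2.9, 2.6
The 2 values of 3.9 share dense rank 4.
Remaining distinct values take the next consecutive integers.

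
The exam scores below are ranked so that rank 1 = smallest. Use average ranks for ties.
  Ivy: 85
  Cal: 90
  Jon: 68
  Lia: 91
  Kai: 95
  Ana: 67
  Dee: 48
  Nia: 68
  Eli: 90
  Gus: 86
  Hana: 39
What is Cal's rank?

8.5

Sorted (ascending): 39, 48, 67, 68, 68, 85, 86, 90, 90, 91, 95
The 2 values of 68 occupy positions 4–5 → average rank (4+5)/2 = 4.5.
The 2 values of 90 occupy positions 8–9 → average rank (8+9)/2 = 8.5.
Cal has value 90 → rank 8.5.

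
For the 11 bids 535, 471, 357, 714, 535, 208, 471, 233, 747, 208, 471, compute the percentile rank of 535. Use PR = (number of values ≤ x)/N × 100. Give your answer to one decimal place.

N = 11.
Strictly below 535: 7. Equal to 535: 2.
PR = 9/11 × 100 = 81.8

81.8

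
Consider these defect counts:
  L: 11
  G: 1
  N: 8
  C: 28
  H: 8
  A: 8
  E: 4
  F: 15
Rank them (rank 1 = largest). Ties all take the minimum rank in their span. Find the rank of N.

4

Sorted (descending): 28, 15, 11, 8, 8, 8, 4, 1
The 3 values of 8 occupy positions 4–6 → each gets rank 4.
N has value 8 → rank 4.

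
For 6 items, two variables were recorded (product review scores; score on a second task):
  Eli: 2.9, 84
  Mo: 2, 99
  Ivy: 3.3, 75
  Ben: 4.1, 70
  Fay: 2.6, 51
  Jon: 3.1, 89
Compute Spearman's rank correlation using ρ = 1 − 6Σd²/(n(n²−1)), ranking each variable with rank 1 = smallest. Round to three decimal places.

-0.371

Ranks of variable 1: 3, 1, 5, 6, 2, 4
Ranks of variable 2: 4, 6, 3, 2, 1, 5
d = r₁ − r₂: -1, -5, 2, 4, 1, -1
d²: 1, 25, 4, 16, 1, 1; Σd² = 48
ρ = 1 − 6·48/(6·35) = 1 − 288/210 = -0.371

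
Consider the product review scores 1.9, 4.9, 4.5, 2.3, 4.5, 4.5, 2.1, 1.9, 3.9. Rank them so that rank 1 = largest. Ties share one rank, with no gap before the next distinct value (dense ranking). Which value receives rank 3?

Sorted (descending): 4.9, 4.5, 4.5, 4.5, 3.9, 2.3, 2.1, 1.9, 1.9
The 3 values of 4.5 share dense rank 2.
The 2 values of 1.9 share dense rank 6.
Remaining distinct values take the next consecutive integers.
Rank 3 → value 3.9.

3.9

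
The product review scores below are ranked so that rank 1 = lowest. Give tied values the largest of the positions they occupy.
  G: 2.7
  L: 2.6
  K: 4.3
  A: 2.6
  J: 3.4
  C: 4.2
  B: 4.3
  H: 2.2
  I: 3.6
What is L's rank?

3

Sorted (ascending): 2.2, 2.6, 2.6, 2.7, 3.4, 3.6, 4.2, 4.3, 4.3
The 2 values of 2.6 occupy positions 2–3 → each gets rank 3.
The 2 values of 4.3 occupy positions 8–9 → each gets rank 9.
L has value 2.6 → rank 3.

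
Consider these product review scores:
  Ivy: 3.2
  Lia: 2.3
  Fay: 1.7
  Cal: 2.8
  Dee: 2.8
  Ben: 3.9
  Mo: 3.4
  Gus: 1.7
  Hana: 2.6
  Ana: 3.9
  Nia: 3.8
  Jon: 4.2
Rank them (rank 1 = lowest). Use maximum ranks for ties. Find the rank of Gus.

Sorted (ascending): 1.7, 1.7, 2.3, 2.6, 2.8, 2.8, 3.2, 3.4, 3.8, 3.9, 3.9, 4.2
The 2 values of 1.7 occupy positions 1–2 → each gets rank 2.
The 2 values of 2.8 occupy positions 5–6 → each gets rank 6.
The 2 values of 3.9 occupy positions 10–11 → each gets rank 11.
Gus has value 1.7 → rank 2.

2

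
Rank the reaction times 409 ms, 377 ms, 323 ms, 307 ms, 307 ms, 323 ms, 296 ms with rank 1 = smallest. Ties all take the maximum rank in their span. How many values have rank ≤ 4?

3

Sorted (ascending): 296, 307, 307, 323, 323, 377, 409
The 2 values of 307 occupy positions 2–3 → each gets rank 3.
The 2 values of 323 occupy positions 4–5 → each gets rank 5.
Ranks ≤ 4: {1, 3, 3} → 3 values.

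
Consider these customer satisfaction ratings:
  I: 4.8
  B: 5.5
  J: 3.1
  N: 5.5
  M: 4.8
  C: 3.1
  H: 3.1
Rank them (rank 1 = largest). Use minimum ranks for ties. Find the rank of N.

Sorted (descending): 5.5, 5.5, 4.8, 4.8, 3.1, 3.1, 3.1
The 2 values of 5.5 occupy positions 1–2 → each gets rank 1.
The 2 values of 4.8 occupy positions 3–4 → each gets rank 3.
The 3 values of 3.1 occupy positions 5–7 → each gets rank 5.
N has value 5.5 → rank 1.

1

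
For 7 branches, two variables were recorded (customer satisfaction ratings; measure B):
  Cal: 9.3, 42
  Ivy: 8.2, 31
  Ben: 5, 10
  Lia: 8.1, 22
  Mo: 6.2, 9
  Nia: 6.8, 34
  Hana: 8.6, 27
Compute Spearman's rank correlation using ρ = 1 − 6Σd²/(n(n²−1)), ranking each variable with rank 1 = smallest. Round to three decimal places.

0.714

Ranks of variable 1: 7, 5, 1, 4, 2, 3, 6
Ranks of variable 2: 7, 5, 2, 3, 1, 6, 4
d = r₁ − r₂: 0, 0, -1, 1, 1, -3, 2
d²: 0, 0, 1, 1, 1, 9, 4; Σd² = 16
ρ = 1 − 6·16/(7·48) = 1 − 96/336 = 0.714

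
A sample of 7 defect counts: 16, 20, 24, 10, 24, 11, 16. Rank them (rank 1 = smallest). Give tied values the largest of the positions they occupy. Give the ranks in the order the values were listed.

4, 5, 7, 1, 7, 2, 4

Sorted (ascending): 10, 11, 16, 16, 20, 24, 24
The 2 values of 16 occupy positions 3–4 → each gets rank 4.
The 2 values of 24 occupy positions 6–7 → each gets rank 7.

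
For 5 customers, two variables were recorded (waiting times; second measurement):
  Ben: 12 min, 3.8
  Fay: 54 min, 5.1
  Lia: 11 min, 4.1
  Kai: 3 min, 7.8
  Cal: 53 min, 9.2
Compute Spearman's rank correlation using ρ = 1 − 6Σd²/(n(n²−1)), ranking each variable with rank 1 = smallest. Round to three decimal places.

Ranks of variable 1: 3, 5, 2, 1, 4
Ranks of variable 2: 1, 3, 2, 4, 5
d = r₁ − r₂: 2, 2, 0, -3, -1
d²: 4, 4, 0, 9, 1; Σd² = 18
ρ = 1 − 6·18/(5·24) = 1 − 108/120 = 0.100

0.100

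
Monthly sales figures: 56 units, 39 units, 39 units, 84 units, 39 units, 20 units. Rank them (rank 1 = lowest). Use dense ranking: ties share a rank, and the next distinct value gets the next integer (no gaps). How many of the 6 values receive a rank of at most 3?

Sorted (ascending): 20, 39, 39, 39, 56, 84
The 3 values of 39 share dense rank 2.
Remaining distinct values take the next consecutive integers.
Ranks ≤ 3: {1, 2, 2, 2, 3} → 5 values.

5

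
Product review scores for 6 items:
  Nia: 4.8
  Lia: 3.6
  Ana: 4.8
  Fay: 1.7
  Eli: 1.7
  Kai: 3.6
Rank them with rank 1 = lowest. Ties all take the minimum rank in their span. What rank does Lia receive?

Sorted (ascending): 1.7, 1.7, 3.6, 3.6, 4.8, 4.8
The 2 values of 1.7 occupy positions 1–2 → each gets rank 1.
The 2 values of 3.6 occupy positions 3–4 → each gets rank 3.
The 2 values of 4.8 occupy positions 5–6 → each gets rank 5.
Lia has value 3.6 → rank 3.

3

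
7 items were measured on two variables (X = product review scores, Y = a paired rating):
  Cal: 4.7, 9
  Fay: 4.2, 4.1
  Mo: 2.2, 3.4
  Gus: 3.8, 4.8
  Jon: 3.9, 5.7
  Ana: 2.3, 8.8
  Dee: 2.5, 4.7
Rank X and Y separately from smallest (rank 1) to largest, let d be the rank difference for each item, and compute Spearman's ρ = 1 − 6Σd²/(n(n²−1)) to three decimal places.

Ranks of variable 1: 7, 6, 1, 4, 5, 2, 3
Ranks of variable 2: 7, 2, 1, 4, 5, 6, 3
d = r₁ − r₂: 0, 4, 0, 0, 0, -4, 0
d²: 0, 16, 0, 0, 0, 16, 0; Σd² = 32
ρ = 1 − 6·32/(7·48) = 1 − 192/336 = 0.429

0.429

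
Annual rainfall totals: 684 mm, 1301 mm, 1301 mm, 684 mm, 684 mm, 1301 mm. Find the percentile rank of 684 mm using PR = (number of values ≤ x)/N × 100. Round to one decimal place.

N = 6.
Strictly below 684: 0. Equal to 684: 3.
PR = 3/6 × 100 = 50.0

50.0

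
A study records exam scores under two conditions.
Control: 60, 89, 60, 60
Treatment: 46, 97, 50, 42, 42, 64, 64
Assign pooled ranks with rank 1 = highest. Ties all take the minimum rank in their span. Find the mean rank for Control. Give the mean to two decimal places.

4.25

Sorted (descending): 97, 89, 64, 64, 60, 60, 60, 50, 46, 42, 42
The 2 values of 64 occupy positions 3–4 → each gets rank 3.
The 3 values of 60 occupy positions 5–7 → each gets rank 5.
The 2 values of 42 occupy positions 10–11 → each gets rank 10.
Control values → pooled ranks: 60→5, 89→2, 60→5, 60→5
Mean rank = (5 + 2 + 5 + 5) / 4 = 4.25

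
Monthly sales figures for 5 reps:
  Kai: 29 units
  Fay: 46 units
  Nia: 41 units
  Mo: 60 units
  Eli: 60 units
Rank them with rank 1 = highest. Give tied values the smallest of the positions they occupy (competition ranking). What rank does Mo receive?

Sorted (descending): 60, 60, 46, 41, 29
The 2 values of 60 occupy positions 1–2 → each gets rank 1.
Mo has value 60 units → rank 1.

1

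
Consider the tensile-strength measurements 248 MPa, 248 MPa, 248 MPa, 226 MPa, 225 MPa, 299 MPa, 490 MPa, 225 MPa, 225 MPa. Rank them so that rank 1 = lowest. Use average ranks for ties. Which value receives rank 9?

Sorted (ascending): 225, 225, 225, 226, 248, 248, 248, 299, 490
The 3 values of 225 occupy positions 1–3 → average rank 2.
The 3 values of 248 occupy positions 5–7 → average rank 6.
Rank 9 → value 490.

490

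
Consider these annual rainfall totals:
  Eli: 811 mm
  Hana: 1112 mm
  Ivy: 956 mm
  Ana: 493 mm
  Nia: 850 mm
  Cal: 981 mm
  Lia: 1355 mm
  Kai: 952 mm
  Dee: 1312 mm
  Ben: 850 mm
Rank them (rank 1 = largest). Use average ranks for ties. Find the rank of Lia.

1

Sorted (descending): 1355, 1312, 1112, 981, 956, 952, 850, 850, 811, 493
The 2 values of 850 occupy positions 7–8 → average rank (7+8)/2 = 7.5.
Lia has value 1355 mm → rank 1.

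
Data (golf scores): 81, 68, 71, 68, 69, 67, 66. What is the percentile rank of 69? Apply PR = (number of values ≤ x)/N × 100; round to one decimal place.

71.4

N = 7.
Strictly below 69: 4. Equal to 69: 1.
PR = 5/7 × 100 = 71.4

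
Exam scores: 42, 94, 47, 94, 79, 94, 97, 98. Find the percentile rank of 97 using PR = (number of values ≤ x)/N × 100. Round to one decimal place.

N = 8.
Strictly below 97: 6. Equal to 97: 1.
PR = 7/8 × 100 = 87.5

87.5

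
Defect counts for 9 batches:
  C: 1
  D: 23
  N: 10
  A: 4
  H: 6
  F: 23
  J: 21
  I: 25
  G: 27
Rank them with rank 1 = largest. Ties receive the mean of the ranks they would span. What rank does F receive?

3.5

Sorted (descending): 27, 25, 23, 23, 21, 10, 6, 4, 1
The 2 values of 23 occupy positions 3–4 → average rank (3+4)/2 = 3.5.
F has value 23 → rank 3.5.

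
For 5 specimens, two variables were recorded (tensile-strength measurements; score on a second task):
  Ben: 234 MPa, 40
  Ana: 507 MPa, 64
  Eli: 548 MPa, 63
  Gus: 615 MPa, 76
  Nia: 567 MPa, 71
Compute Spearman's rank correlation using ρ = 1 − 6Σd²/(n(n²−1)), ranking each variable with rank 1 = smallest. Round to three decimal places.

0.900

Ranks of variable 1: 1, 2, 3, 5, 4
Ranks of variable 2: 1, 3, 2, 5, 4
d = r₁ − r₂: 0, -1, 1, 0, 0
d²: 0, 1, 1, 0, 0; Σd² = 2
ρ = 1 − 6·2/(5·24) = 1 − 12/120 = 0.900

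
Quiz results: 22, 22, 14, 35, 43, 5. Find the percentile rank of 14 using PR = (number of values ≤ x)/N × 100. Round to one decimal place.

33.3

N = 6.
Strictly below 14: 1. Equal to 14: 1.
PR = 2/6 × 100 = 33.3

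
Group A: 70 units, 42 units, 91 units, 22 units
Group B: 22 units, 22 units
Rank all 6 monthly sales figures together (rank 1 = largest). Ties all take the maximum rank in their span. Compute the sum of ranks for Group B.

12

Sorted (descending): 91, 70, 42, 22, 22, 22
The 3 values of 22 occupy positions 4–6 → each gets rank 6.
Group B values → pooled ranks: 22→6, 22→6
Rank sum = 6 + 6 = 12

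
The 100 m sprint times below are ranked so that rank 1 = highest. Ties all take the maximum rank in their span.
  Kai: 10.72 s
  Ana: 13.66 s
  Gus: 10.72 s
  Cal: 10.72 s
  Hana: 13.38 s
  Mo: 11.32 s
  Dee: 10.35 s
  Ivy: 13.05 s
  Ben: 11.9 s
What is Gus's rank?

Sorted (descending): 13.66, 13.38, 13.05, 11.9, 11.32, 10.72, 10.72, 10.72, 10.35
The 3 values of 10.72 occupy positions 6–8 → each gets rank 8.
Gus has value 10.72 s → rank 8.

8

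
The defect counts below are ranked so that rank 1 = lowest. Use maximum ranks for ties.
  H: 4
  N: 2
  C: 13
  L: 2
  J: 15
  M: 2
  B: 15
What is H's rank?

Sorted (ascending): 2, 2, 2, 4, 13, 15, 15
The 3 values of 2 occupy positions 1–3 → each gets rank 3.
The 2 values of 15 occupy positions 6–7 → each gets rank 7.
H has value 4 → rank 4.

4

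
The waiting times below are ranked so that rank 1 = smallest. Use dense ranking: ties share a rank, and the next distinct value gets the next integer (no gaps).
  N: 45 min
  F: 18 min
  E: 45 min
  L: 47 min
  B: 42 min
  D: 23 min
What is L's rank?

5

Sorted (ascending): 18, 23, 42, 45, 45, 47
The 2 values of 45 share dense rank 4.
Remaining distinct values take the next consecutive integers.
L has value 47 min → rank 5.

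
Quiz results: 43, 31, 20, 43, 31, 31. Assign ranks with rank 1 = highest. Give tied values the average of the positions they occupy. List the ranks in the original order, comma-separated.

1.5, 4, 6, 1.5, 4, 4

Sorted (descending): 43, 43, 31, 31, 31, 20
The 2 values of 43 occupy positions 1–2 → average rank (1+2)/2 = 1.5.
The 3 values of 31 occupy positions 3–5 → average rank 4.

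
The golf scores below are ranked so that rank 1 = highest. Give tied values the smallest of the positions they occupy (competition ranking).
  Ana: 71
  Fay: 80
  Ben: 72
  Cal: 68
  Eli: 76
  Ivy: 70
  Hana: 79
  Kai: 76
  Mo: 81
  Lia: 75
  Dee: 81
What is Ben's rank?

Sorted (descending): 81, 81, 80, 79, 76, 76, 75, 72, 71, 70, 68
The 2 values of 81 occupy positions 1–2 → each gets rank 1.
The 2 values of 76 occupy positions 5–6 → each gets rank 5.
Ben has value 72 → rank 8.

8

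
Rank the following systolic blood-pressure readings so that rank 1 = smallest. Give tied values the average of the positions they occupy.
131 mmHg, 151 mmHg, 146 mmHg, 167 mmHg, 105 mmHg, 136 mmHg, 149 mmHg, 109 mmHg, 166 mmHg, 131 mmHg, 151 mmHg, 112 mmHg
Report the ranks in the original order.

4.5, 9.5, 7, 12, 1, 6, 8, 2, 11, 4.5, 9.5, 3

Sorted (ascending): 105, 109, 112, 131, 131, 136, 146, 149, 151, 151, 166, 167
The 2 values of 131 occupy positions 4–5 → average rank (4+5)/2 = 4.5.
The 2 values of 151 occupy positions 9–10 → average rank (9+10)/2 = 9.5.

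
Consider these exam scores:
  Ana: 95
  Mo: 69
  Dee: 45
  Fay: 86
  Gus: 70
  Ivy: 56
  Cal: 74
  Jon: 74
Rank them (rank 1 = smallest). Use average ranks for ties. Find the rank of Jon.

5.5

Sorted (ascending): 45, 56, 69, 70, 74, 74, 86, 95
The 2 values of 74 occupy positions 5–6 → average rank (5+6)/2 = 5.5.
Jon has value 74 → rank 5.5.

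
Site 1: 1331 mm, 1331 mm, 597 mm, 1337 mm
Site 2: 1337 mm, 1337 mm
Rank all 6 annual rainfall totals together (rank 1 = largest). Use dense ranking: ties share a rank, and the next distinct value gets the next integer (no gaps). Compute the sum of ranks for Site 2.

Sorted (descending): 1337, 1337, 1337, 1331, 1331, 597
The 3 values of 1337 share dense rank 1.
The 2 values of 1331 share dense rank 2.
Remaining distinct values take the next consecutive integers.
Site 2 values → pooled ranks: 1337→1, 1337→1
Rank sum = 1 + 1 = 2

2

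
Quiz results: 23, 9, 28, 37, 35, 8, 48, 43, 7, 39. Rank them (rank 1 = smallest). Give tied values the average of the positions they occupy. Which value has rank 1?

Sorted (ascending): 7, 8, 9, 23, 28, 35, 37, 39, 43, 48
No ties — each value takes its position as its rank.
Rank 1 → value 7.

7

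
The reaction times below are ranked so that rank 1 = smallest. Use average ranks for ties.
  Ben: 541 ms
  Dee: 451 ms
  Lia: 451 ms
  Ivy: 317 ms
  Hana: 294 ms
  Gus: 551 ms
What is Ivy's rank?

2

Sorted (ascending): 294, 317, 451, 451, 541, 551
The 2 values of 451 occupy positions 3–4 → average rank (3+4)/2 = 3.5.
Ivy has value 317 ms → rank 2.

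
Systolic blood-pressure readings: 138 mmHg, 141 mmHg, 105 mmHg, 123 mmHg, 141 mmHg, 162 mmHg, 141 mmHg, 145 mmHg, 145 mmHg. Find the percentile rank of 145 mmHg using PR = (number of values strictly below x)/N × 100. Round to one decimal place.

66.7

N = 9.
Strictly below 145: 6. Equal to 145: 2.
PR = 6/9 × 100 = 66.7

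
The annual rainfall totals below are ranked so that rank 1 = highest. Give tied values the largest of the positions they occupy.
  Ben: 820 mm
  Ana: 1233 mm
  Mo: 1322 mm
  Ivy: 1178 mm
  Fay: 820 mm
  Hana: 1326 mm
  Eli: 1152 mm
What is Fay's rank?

Sorted (descending): 1326, 1322, 1233, 1178, 1152, 820, 820
The 2 values of 820 occupy positions 6–7 → each gets rank 7.
Fay has value 820 mm → rank 7.

7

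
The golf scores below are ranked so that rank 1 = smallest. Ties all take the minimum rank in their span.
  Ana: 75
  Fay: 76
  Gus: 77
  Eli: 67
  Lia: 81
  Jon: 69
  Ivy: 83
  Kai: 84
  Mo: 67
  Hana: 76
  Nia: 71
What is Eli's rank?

Sorted (ascending): 67, 67, 69, 71, 75, 76, 76, 77, 81, 83, 84
The 2 values of 67 occupy positions 1–2 → each gets rank 1.
The 2 values of 76 occupy positions 6–7 → each gets rank 6.
Eli has value 67 → rank 1.

1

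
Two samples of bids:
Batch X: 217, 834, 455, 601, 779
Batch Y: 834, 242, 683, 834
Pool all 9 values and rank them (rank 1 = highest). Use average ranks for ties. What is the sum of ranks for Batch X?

28

Sorted (descending): 834, 834, 834, 779, 683, 601, 455, 242, 217
The 3 values of 834 occupy positions 1–3 → average rank 2.
Batch X values → pooled ranks: 217→9, 834→2, 455→7, 601→6, 779→4
Rank sum = 9 + 2 + 7 + 6 + 4 = 28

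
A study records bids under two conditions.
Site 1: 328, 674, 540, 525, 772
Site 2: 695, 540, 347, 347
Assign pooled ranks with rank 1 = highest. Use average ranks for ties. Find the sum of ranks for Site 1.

Sorted (descending): 772, 695, 674, 540, 540, 525, 347, 347, 328
The 2 values of 540 occupy positions 4–5 → average rank (4+5)/2 = 4.5.
The 2 values of 347 occupy positions 7–8 → average rank (7+8)/2 = 7.5.
Site 1 values → pooled ranks: 328→9, 674→3, 540→4.5, 525→6, 772→1
Rank sum = 9 + 3 + 4.5 + 6 + 1 = 23.5

23.5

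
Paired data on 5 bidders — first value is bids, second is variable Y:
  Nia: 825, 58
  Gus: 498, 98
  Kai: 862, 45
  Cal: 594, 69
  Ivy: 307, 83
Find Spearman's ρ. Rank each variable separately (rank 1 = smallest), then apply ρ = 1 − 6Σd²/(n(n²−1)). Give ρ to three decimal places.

-0.900

Ranks of variable 1: 4, 2, 5, 3, 1
Ranks of variable 2: 2, 5, 1, 3, 4
d = r₁ − r₂: 2, -3, 4, 0, -3
d²: 4, 9, 16, 0, 9; Σd² = 38
ρ = 1 − 6·38/(5·24) = 1 − 228/120 = -0.900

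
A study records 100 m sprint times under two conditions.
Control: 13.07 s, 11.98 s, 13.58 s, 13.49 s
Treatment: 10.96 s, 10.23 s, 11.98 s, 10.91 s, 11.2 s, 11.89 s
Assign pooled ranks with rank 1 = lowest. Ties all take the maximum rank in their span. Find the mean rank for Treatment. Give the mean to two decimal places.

3.67

Sorted (ascending): 10.23, 10.91, 10.96, 11.2, 11.89, 11.98, 11.98, 13.07, 13.49, 13.58
The 2 values of 11.98 occupy positions 6–7 → each gets rank 7.
Treatment values → pooled ranks: 10.96→3, 10.23→1, 11.98→7, 10.91→2, 11.2→4, 11.89→5
Mean rank = (3 + 1 + 7 + 2 + 4 + 5) / 6 = 3.67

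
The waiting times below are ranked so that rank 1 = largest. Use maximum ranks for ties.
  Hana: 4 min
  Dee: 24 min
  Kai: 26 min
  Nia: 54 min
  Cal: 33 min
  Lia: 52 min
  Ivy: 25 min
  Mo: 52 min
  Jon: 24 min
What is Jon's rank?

Sorted (descending): 54, 52, 52, 33, 26, 25, 24, 24, 4
The 2 values of 52 occupy positions 2–3 → each gets rank 3.
The 2 values of 24 occupy positions 7–8 → each gets rank 8.
Jon has value 24 min → rank 8.

8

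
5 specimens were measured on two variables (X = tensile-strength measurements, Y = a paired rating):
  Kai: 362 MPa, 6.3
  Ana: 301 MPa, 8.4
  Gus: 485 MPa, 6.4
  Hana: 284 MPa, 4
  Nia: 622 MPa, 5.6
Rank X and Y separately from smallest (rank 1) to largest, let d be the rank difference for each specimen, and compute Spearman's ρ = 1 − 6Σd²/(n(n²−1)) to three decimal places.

0.100

Ranks of variable 1: 3, 2, 4, 1, 5
Ranks of variable 2: 3, 5, 4, 1, 2
d = r₁ − r₂: 0, -3, 0, 0, 3
d²: 0, 9, 0, 0, 9; Σd² = 18
ρ = 1 − 6·18/(5·24) = 1 − 108/120 = 0.100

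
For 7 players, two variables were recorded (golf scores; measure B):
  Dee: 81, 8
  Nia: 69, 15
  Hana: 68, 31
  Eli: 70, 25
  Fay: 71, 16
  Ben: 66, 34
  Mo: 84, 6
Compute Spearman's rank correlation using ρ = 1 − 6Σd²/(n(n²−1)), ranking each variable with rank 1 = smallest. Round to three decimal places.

-0.893

Ranks of variable 1: 6, 3, 2, 4, 5, 1, 7
Ranks of variable 2: 2, 3, 6, 5, 4, 7, 1
d = r₁ − r₂: 4, 0, -4, -1, 1, -6, 6
d²: 16, 0, 16, 1, 1, 36, 36; Σd² = 106
ρ = 1 − 6·106/(7·48) = 1 − 636/336 = -0.893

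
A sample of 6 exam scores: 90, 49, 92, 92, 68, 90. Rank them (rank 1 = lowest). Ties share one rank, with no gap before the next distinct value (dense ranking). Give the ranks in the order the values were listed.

3, 1, 4, 4, 2, 3

Sorted (ascending): 49, 68, 90, 90, 92, 92
The 2 values of 90 share dense rank 3.
The 2 values of 92 share dense rank 4.
Remaining distinct values take the next consecutive integers.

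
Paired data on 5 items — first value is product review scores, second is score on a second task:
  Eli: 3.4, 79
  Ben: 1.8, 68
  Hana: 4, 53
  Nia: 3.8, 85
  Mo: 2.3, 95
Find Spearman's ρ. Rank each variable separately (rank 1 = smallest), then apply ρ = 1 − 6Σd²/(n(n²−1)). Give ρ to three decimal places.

-0.300

Ranks of variable 1: 3, 1, 5, 4, 2
Ranks of variable 2: 3, 2, 1, 4, 5
d = r₁ − r₂: 0, -1, 4, 0, -3
d²: 0, 1, 16, 0, 9; Σd² = 26
ρ = 1 − 6·26/(5·24) = 1 − 156/120 = -0.300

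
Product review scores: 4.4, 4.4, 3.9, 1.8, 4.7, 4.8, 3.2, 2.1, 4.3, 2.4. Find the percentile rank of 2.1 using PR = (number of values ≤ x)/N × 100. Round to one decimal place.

N = 10.
Strictly below 2.1: 1. Equal to 2.1: 1.
PR = 2/10 × 100 = 20.0

20.0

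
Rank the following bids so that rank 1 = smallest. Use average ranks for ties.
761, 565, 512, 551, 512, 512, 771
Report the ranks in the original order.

Sorted (ascending): 512, 512, 512, 551, 565, 761, 771
The 3 values of 512 occupy positions 1–3 → average rank 2.

6, 5, 2, 4, 2, 2, 7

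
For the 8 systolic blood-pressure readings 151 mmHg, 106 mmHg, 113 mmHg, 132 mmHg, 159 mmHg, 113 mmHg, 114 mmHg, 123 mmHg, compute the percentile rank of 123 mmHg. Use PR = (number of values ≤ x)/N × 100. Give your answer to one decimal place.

62.5

N = 8.
Strictly below 123: 4. Equal to 123: 1.
PR = 5/8 × 100 = 62.5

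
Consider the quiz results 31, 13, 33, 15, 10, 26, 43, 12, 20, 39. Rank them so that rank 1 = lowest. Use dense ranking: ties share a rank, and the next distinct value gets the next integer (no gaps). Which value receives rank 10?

Sorted (ascending): 10, 12, 13, 15, 20, 26, 31, 33, 39, 43
No ties — each value takes its position as its rank.
Rank 10 → value 43.

43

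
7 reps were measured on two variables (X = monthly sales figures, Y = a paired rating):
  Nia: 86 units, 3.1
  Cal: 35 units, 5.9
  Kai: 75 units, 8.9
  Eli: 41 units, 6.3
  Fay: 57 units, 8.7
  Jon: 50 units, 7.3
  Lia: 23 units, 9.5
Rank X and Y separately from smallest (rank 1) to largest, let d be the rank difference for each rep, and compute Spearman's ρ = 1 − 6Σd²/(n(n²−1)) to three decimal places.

-0.286

Ranks of variable 1: 7, 2, 6, 3, 5, 4, 1
Ranks of variable 2: 1, 2, 6, 3, 5, 4, 7
d = r₁ − r₂: 6, 0, 0, 0, 0, 0, -6
d²: 36, 0, 0, 0, 0, 0, 36; Σd² = 72
ρ = 1 − 6·72/(7·48) = 1 − 432/336 = -0.286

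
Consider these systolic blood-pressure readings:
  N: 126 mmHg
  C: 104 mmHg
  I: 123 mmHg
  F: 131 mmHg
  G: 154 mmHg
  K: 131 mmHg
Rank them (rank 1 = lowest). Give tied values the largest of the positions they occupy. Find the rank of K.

5

Sorted (ascending): 104, 123, 126, 131, 131, 154
The 2 values of 131 occupy positions 4–5 → each gets rank 5.
K has value 131 mmHg → rank 5.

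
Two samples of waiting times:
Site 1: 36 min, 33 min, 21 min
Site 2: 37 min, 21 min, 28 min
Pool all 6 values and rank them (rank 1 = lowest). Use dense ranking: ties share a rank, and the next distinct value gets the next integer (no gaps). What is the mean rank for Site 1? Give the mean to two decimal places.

Sorted (ascending): 21, 21, 28, 33, 36, 37
The 2 values of 21 share dense rank 1.
Remaining distinct values take the next consecutive integers.
Site 1 values → pooled ranks: 36→4, 33→3, 21→1
Mean rank = (4 + 3 + 1) / 3 = 2.67

2.67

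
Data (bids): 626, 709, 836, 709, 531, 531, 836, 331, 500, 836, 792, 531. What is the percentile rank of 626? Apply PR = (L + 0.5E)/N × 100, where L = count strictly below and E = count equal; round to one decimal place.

N = 12.
Strictly below 626: 5. Equal to 626: 1.
PR = (5 + 0.5·1)/12 × 100 = 45.8

45.8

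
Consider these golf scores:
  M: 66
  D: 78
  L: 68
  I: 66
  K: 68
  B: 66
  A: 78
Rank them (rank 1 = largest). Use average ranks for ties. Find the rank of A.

Sorted (descending): 78, 78, 68, 68, 66, 66, 66
The 2 values of 78 occupy positions 1–2 → average rank (1+2)/2 = 1.5.
The 2 values of 68 occupy positions 3–4 → average rank (3+4)/2 = 3.5.
The 3 values of 66 occupy positions 5–7 → average rank 6.
A has value 78 → rank 1.5.

1.5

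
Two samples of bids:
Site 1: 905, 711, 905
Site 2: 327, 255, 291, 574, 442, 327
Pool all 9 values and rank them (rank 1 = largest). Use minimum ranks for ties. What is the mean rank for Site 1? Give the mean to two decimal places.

1.67

Sorted (descending): 905, 905, 711, 574, 442, 327, 327, 291, 255
The 2 values of 905 occupy positions 1–2 → each gets rank 1.
The 2 values of 327 occupy positions 6–7 → each gets rank 6.
Site 1 values → pooled ranks: 905→1, 711→3, 905→1
Mean rank = (1 + 3 + 1) / 3 = 1.67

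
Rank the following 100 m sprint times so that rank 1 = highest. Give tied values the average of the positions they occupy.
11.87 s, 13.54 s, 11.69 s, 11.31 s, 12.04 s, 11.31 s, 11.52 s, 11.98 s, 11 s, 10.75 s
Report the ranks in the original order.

Sorted (descending): 13.54, 12.04, 11.98, 11.87, 11.69, 11.52, 11.31, 11.31, 11, 10.75
The 2 values of 11.31 occupy positions 7–8 → average rank (7+8)/2 = 7.5.

4, 1, 5, 7.5, 2, 7.5, 6, 3, 9, 10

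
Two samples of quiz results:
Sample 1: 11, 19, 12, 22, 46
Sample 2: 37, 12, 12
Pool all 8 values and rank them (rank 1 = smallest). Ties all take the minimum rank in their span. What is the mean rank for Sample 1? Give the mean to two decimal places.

4.40

Sorted (ascending): 11, 12, 12, 12, 19, 22, 37, 46
The 3 values of 12 occupy positions 2–4 → each gets rank 2.
Sample 1 values → pooled ranks: 11→1, 19→5, 12→2, 22→6, 46→8
Mean rank = (1 + 5 + 2 + 6 + 8) / 5 = 4.40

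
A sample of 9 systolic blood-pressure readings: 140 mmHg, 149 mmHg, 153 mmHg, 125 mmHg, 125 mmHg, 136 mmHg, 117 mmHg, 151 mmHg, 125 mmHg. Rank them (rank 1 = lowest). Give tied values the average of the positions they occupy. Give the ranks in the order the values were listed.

6, 7, 9, 3, 3, 5, 1, 8, 3

Sorted (ascending): 117, 125, 125, 125, 136, 140, 149, 151, 153
The 3 values of 125 occupy positions 2–4 → average rank 3.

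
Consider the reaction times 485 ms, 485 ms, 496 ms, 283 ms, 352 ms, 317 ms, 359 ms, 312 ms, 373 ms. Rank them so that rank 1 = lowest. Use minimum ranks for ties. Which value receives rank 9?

Sorted (ascending): 283, 312, 317, 352, 359, 373, 485, 485, 496
The 2 values of 485 occupy positions 7–8 → each gets rank 7.
Rank 9 → value 496.

496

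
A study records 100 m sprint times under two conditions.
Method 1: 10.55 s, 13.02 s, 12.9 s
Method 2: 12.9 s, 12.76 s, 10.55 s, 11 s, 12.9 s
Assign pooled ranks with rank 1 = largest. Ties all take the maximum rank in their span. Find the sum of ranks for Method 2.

27

Sorted (descending): 13.02, 12.9, 12.9, 12.9, 12.76, 11, 10.55, 10.55
The 3 values of 12.9 occupy positions 2–4 → each gets rank 4.
The 2 values of 10.55 occupy positions 7–8 → each gets rank 8.
Method 2 values → pooled ranks: 12.9→4, 12.76→5, 10.55→8, 11→6, 12.9→4
Rank sum = 4 + 5 + 8 + 6 + 4 = 27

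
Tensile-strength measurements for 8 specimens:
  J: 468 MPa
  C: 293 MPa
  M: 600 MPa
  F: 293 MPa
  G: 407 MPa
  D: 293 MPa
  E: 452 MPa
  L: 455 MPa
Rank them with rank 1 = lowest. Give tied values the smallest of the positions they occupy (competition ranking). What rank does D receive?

1

Sorted (ascending): 293, 293, 293, 407, 452, 455, 468, 600
The 3 values of 293 occupy positions 1–3 → each gets rank 1.
D has value 293 MPa → rank 1.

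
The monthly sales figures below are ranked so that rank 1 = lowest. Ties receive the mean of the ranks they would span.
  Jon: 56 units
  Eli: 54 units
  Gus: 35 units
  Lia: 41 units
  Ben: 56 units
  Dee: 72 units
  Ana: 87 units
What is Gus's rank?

1

Sorted (ascending): 35, 41, 54, 56, 56, 72, 87
The 2 values of 56 occupy positions 4–5 → average rank (4+5)/2 = 4.5.
Gus has value 35 units → rank 1.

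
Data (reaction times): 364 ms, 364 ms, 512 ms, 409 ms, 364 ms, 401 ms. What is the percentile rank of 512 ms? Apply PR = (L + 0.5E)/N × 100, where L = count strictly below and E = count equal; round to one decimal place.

N = 6.
Strictly below 512: 5. Equal to 512: 1.
PR = (5 + 0.5·1)/6 × 100 = 91.7

91.7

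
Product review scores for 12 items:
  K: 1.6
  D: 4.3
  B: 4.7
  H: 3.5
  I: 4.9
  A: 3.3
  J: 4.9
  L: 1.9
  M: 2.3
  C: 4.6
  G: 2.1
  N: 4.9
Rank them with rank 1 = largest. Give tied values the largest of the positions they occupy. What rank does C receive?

5

Sorted (descending): 4.9, 4.9, 4.9, 4.7, 4.6, 4.3, 3.5, 3.3, 2.3, 2.1, 1.9, 1.6
The 3 values of 4.9 occupy positions 1–3 → each gets rank 3.
C has value 4.6 → rank 5.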